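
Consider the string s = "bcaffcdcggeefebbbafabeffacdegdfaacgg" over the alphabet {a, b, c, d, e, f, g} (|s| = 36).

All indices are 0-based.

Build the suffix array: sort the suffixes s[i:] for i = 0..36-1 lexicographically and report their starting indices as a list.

[31, 19, 24, 32, 17, 2, 16, 15, 14, 0, 20, 1, 5, 25, 33, 7, 6, 26, 29, 13, 10, 11, 21, 27, 30, 18, 23, 4, 12, 22, 3, 35, 28, 9, 34, 8]

sorted suffixes:
  #0 SA[0]=31  'aacgg'
  #1 SA[1]=19  'abeffacdegdfaacgg'
  #2 SA[2]=24  'acdegdfaacgg'
  #3 SA[3]=32  'acgg'
  #4 SA[4]=17  'afabeffacdegdfaacgg'
  #5 SA[5]=2  'affcdcggeefebbbafabeffacdegdfaacgg'
  #6 SA[6]=16  'bafabeffacdegdfaacgg'
  #7 SA[7]=15  'bbafabeffacdegdfaacgg'
  #8 SA[8]=14  'bbbafabeffacdegdfaacgg'
  #9 SA[9]=0  'bcaffcdcggeefebbbafabeffacdegdfaacgg'
  #10 SA[10]=20  'beffacdegdfaacgg'
  #11 SA[11]=1  'caffcdcggeefebbbafabeffacdegdfaacgg'
  #12 SA[12]=5  'cdcggeefebbbafabeffacdegdfaacgg'
  #13 SA[13]=25  'cdegdfaacgg'
  #14 SA[14]=33  'cgg'
  #15 SA[15]=7  'cggeefebbbafabeffacdegdfaacgg'
  #16 SA[16]=6  'dcggeefebbbafabeffacdegdfaacgg'
  #17 SA[17]=26  'degdfaacgg'
  #18 SA[18]=29  'dfaacgg'
  #19 SA[19]=13  'ebbbafabeffacdegdfaacgg'
  #20 SA[20]=10  'eefebbbafabeffacdegdfaacgg'
  #21 SA[21]=11  'efebbbafabeffacdegdfaacgg'
  #22 SA[22]=21  'effacdegdfaacgg'
  #23 SA[23]=27  'egdfaacgg'
  #24 SA[24]=30  'faacgg'
  #25 SA[25]=18  'fabeffacdegdfaacgg'
  #26 SA[26]=23  'facdegdfaacgg'
  #27 SA[27]=4  'fcdcggeefebbbafabeffacdegdfaacgg'
  #28 SA[28]=12  'febbbafabeffacdegdfaacgg'
  #29 SA[29]=22  'ffacdegdfaacgg'
  #30 SA[30]=3  'ffcdcggeefebbbafabeffacdegdfaacgg'
  #31 SA[31]=35  'g'
  #32 SA[32]=28  'gdfaacgg'
  #33 SA[33]=9  'geefebbbafabeffacdegdfaacgg'
  #34 SA[34]=34  'gg'
  #35 SA[35]=8  'ggeefebbbafabeffacdegdfaacgg'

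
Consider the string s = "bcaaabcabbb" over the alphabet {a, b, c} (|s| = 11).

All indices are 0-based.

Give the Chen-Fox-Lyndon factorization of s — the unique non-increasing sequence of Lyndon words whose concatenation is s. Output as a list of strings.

["bc", "aaabcabbb"]

emit factor 1: 'bc' (i=0, period=2)
emit factor 2: 'aaabcabbb' (i=2, period=9)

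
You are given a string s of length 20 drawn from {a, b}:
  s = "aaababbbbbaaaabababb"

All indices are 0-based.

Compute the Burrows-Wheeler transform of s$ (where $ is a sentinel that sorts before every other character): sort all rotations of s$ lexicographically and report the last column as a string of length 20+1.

rank  rotation               last
    0  $aaababbbbbaaaabababb  b
    1  aaaabababb$aaababbbbb  b
    2  aaabababb$aaababbbbba  a
    3  aaababbbbbaaaabababb$  $
    4  aabababb$aaababbbbbaa  a
    5  aababbbbbaaaabababb$a  a
    6  abababb$aaababbbbbaaa  a
    7  ababb$aaababbbbbaaaab  b
    8  ababbbbbaaaabababb$aa  a
    9  abb$aaababbbbbaaaabab  b
   10  abbbbbaaaabababb$aaab  b
   11  b$aaababbbbbaaaababab  b
   12  baaaabababb$aaababbbb  b
   13  bababb$aaababbbbbaaaa  a
   14  babb$aaababbbbbaaaaba  a
   15  babbbbbaaaabababb$aaa  a
   16  bb$aaababbbbbaaaababa  a
   17  bbaaaabababb$aaababbb  b
   18  bbbaaaabababb$aaababb  b
   19  bbbbaaaabababb$aaabab  b
   20  bbbbbaaaabababb$aaaba  a

bba$aaababbbbaaaabbba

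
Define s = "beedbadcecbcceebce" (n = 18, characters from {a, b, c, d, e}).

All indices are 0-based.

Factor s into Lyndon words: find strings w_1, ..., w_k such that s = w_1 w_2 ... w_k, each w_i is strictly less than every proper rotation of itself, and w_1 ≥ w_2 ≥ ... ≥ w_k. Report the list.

emit factor 1: 'beed' (i=0, period=4)
emit factor 2: 'b' (i=4, period=1)
emit factor 3: 'adcecbcceebce' (i=5, period=13)

["beed", "b", "adcecbcceebce"]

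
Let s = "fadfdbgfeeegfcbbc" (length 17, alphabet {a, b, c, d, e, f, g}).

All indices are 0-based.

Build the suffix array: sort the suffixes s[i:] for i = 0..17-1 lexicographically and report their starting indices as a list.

[1, 14, 15, 5, 16, 13, 4, 2, 8, 9, 10, 0, 12, 3, 7, 11, 6]

sorted suffixes:
  #0 SA[0]=1  'adfdbgfeeegfcbbc'
  #1 SA[1]=14  'bbc'
  #2 SA[2]=15  'bc'
  #3 SA[3]=5  'bgfeeegfcbbc'
  #4 SA[4]=16  'c'
  #5 SA[5]=13  'cbbc'
  #6 SA[6]=4  'dbgfeeegfcbbc'
  #7 SA[7]=2  'dfdbgfeeegfcbbc'
  #8 SA[8]=8  'eeegfcbbc'
  #9 SA[9]=9  'eegfcbbc'
  #10 SA[10]=10  'egfcbbc'
  #11 SA[11]=0  'fadfdbgfeeegfcbbc'
  #12 SA[12]=12  'fcbbc'
  #13 SA[13]=3  'fdbgfeeegfcbbc'
  #14 SA[14]=7  'feeegfcbbc'
  #15 SA[15]=11  'gfcbbc'
  #16 SA[16]=6  'gfeeegfcbbc'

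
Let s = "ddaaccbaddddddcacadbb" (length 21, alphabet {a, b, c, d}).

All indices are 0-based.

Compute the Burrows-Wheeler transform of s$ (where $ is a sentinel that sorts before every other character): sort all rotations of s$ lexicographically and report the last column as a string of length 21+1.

bdcacbbcddacadad$dddda

rank  rotation                last
    0  $ddaaccbaddddddcacadbb  b
    1  aaccbaddddddcacadbb$dd  d
    2  acadbb$ddaaccbaddddddc  c
    3  accbaddddddcacadbb$dda  a
    4  adbb$ddaaccbaddddddcac  c
    5  addddddcacadbb$ddaaccb  b
    6  b$ddaaccbaddddddcacadb  b
    7  baddddddcacadbb$ddaacc  c
    8  bb$ddaaccbaddddddcacad  d
    9  cacadbb$ddaaccbadddddd  d
   10  cadbb$ddaaccbaddddddca  a
   11  cbaddddddcacadbb$ddaac  c
   12  ccbaddddddcacadbb$ddaa  a
   13  daaccbaddddddcacadbb$d  d
   14  dbb$ddaaccbaddddddcaca  a
   15  dcacadbb$ddaaccbaddddd  d
   16  ddaaccbaddddddcacadbb$  $
   17  ddcacadbb$ddaaccbadddd  d
   18  dddcacadbb$ddaaccbaddd  d
   19  ddddcacadbb$ddaaccbadd  d
   20  dddddcacadbb$ddaaccbad  d
   21  ddddddcacadbb$ddaaccba  a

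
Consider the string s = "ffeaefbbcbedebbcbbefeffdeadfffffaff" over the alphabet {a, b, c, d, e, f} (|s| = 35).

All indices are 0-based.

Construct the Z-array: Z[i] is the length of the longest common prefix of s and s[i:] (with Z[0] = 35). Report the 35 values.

[35, 1, 0, 0, 0, 1, 0, 0, 0, 0, 0, 0, 0, 0, 0, 0, 0, 0, 0, 1, 0, 2, 1, 0, 0, 0, 0, 2, 2, 2, 2, 1, 0, 2, 1]

Z[0]=35
i=1: fresh scan; Z[1]=1 scan→box=[1,2)
i=2: fresh scan; Z[2]=0
i=3: fresh scan; Z[3]=0
i=4: fresh scan; Z[4]=0
i=5: fresh scan; Z[5]=1 scan→box=[5,6)
i=6: fresh scan; Z[6]=0
i=7: fresh scan; Z[7]=0
i=8: fresh scan; Z[8]=0
i=9: fresh scan; Z[9]=0
i=10: fresh scan; Z[10]=0
i=11: fresh scan; Z[11]=0
i=12: fresh scan; Z[12]=0
i=13: fresh scan; Z[13]=0
i=14: fresh scan; Z[14]=0
i=15: fresh scan; Z[15]=0
i=16: fresh scan; Z[16]=0
i=17: fresh scan; Z[17]=0
i=18: fresh scan; Z[18]=0
i=19: fresh scan; Z[19]=1 scan→box=[19,20)
i=20: fresh scan; Z[20]=0
i=21: fresh scan; Z[21]=2 scan→box=[21,23)
i=22: min(r-i=1, Z[1]=1)=1; Z[22]=1
i=23: fresh scan; Z[23]=0
i=24: fresh scan; Z[24]=0
i=25: fresh scan; Z[25]=0
i=26: fresh scan; Z[26]=0
i=27: fresh scan; Z[27]=2 scan→box=[27,29)
i=28: min(r-i=1, Z[1]=1)=1; Z[28]=2 scan→box=[28,30)
i=29: min(r-i=1, Z[1]=1)=1; Z[29]=2 scan→box=[29,31)
i=30: min(r-i=1, Z[1]=1)=1; Z[30]=2 scan→box=[30,32)
i=31: min(r-i=1, Z[1]=1)=1; Z[31]=1
i=32: fresh scan; Z[32]=0
i=33: fresh scan; Z[33]=2 scan→box=[33,35)
i=34: min(r-i=1, Z[1]=1)=1; Z[34]=1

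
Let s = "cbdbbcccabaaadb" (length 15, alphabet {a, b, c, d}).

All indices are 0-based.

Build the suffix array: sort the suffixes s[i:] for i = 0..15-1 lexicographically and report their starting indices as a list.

[10, 11, 8, 12, 14, 9, 3, 4, 1, 7, 0, 6, 5, 13, 2]

rank→(start, suffix):
  0 → (10, 'aaadb')
  1 → (11, 'aadb')
  2 → (8, 'abaaadb')
  3 → (12, 'adb')
  4 → (14, 'b')
  5 → (9, 'baaadb')
  6 → (3, 'bbcccabaaadb')
  7 → (4, 'bcccabaaadb')
  8 → (1, 'bdbbcccabaaadb')
  9 → (7, 'cabaaadb')
  10 → (0, 'cbdbbcccabaaadb')
  11 → (6, 'ccabaaadb')
  12 → (5, 'cccabaaadb')
  13 → (13, 'db')
  14 → (2, 'dbbcccabaaadb')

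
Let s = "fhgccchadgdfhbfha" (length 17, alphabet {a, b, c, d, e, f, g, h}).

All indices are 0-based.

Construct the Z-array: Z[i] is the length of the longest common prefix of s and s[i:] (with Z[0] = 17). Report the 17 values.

[17, 0, 0, 0, 0, 0, 0, 0, 0, 0, 0, 2, 0, 0, 2, 0, 0]

Z[0]=17
i=1: fresh scan; Z[1]=0
i=2: fresh scan; Z[2]=0
i=3: fresh scan; Z[3]=0
i=4: fresh scan; Z[4]=0
i=5: fresh scan; Z[5]=0
i=6: fresh scan; Z[6]=0
i=7: fresh scan; Z[7]=0
i=8: fresh scan; Z[8]=0
i=9: fresh scan; Z[9]=0
i=10: fresh scan; Z[10]=0
i=11: fresh scan; Z[11]=2 extend→box=[11,13)
i=12: min(r-i=1, Z[1]=0)=0; Z[12]=0
i=13: fresh scan; Z[13]=0
i=14: fresh scan; Z[14]=2 extend→box=[14,16)
i=15: min(r-i=1, Z[1]=0)=0; Z[15]=0
i=16: fresh scan; Z[16]=0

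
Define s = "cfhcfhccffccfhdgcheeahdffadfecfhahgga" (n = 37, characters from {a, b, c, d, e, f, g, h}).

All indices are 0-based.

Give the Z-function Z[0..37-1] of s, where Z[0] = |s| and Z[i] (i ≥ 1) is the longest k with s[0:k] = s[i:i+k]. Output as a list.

[37, 0, 0, 4, 0, 0, 1, 2, 0, 0, 1, 3, 0, 0, 0, 0, 1, 0, 0, 0, 0, 0, 0, 0, 0, 0, 0, 0, 0, 3, 0, 0, 0, 0, 0, 0, 0]

Z[0]=37
i=1: fresh scan; Z[1]=0
i=2: fresh scan; Z[2]=0
i=3: fresh scan; Z[3]=4 extend→box=[3,7)
i=4: min(r-i=3, Z[1]=0)=0; Z[4]=0
i=5: min(r-i=2, Z[2]=0)=0; Z[5]=0
i=6: min(r-i=1, Z[3]=4)=1; Z[6]=1
i=7: fresh scan; Z[7]=2 extend→box=[7,9)
i=8: min(r-i=1, Z[1]=0)=0; Z[8]=0
i=9: fresh scan; Z[9]=0
i=10: fresh scan; Z[10]=1 extend→box=[10,11)
i=11: fresh scan; Z[11]=3 extend→box=[11,14)
i=12: min(r-i=2, Z[1]=0)=0; Z[12]=0
i=13: min(r-i=1, Z[2]=0)=0; Z[13]=0
i=14: fresh scan; Z[14]=0
i=15: fresh scan; Z[15]=0
i=16: fresh scan; Z[16]=1 extend→box=[16,17)
i=17: fresh scan; Z[17]=0
i=18: fresh scan; Z[18]=0
i=19: fresh scan; Z[19]=0
i=20: fresh scan; Z[20]=0
i=21: fresh scan; Z[21]=0
i=22: fresh scan; Z[22]=0
i=23: fresh scan; Z[23]=0
i=24: fresh scan; Z[24]=0
i=25: fresh scan; Z[25]=0
i=26: fresh scan; Z[26]=0
i=27: fresh scan; Z[27]=0
i=28: fresh scan; Z[28]=0
i=29: fresh scan; Z[29]=3 extend→box=[29,32)
i=30: min(r-i=2, Z[1]=0)=0; Z[30]=0
i=31: min(r-i=1, Z[2]=0)=0; Z[31]=0
i=32: fresh scan; Z[32]=0
i=33: fresh scan; Z[33]=0
i=34: fresh scan; Z[34]=0
i=35: fresh scan; Z[35]=0
i=36: fresh scan; Z[36]=0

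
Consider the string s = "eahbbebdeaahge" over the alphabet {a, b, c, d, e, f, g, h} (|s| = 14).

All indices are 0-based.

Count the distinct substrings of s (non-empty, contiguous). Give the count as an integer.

rank | idx | suffix
   0 |   9 | aahge
   1 |   1 | ahbbebdeaahge
   2 |  10 | ahge
   3 |   3 | bbebdeaahge
   4 |   6 | bdeaahge
   5 |   4 | bebdeaahge
   6 |   7 | deaahge
   7 |  13 | e
   8 |   8 | eaahge
   9 |   0 | eahbbebdeaahge
  10 |   5 | ebdeaahge
  11 |  12 | ge
  12 |   2 | hbbebdeaahge
  13 |  11 | hge

SA = [9, 1, 10, 3, 6, 4, 7, 13, 8, 0, 5, 12, 2, 11]
[i] adj suffixes → lcp
  [1] 9/1 → 1 ('a')
  [2] 1/10 → 2 ('ah')
  [3] 10/3 → 0 ('')
  [4] 3/6 → 1 ('b')
  [5] 6/4 → 1 ('b')
  [6] 4/7 → 0 ('')
  [7] 7/13 → 0 ('')
  [8] 13/8 → 1 ('e')
  [9] 8/0 → 2 ('ea')
  [10] 0/5 → 1 ('e')
  [11] 5/12 → 0 ('')
  [12] 12/2 → 0 ('')
  [13] 2/11 → 1 ('h')

n(n+1)/2 = 14·15/2 = 105
Σ LCP = 0 + 1 + 2 + 0 + 1 + 1 + 0 + 0 + 1 + 2 + 1 + 0 + 0 + 1 = 10
distinct = 105 − 10 = 95

95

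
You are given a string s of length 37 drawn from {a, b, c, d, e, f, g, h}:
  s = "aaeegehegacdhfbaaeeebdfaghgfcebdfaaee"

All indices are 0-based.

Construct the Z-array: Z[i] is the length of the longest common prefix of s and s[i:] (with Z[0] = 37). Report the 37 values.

[37, 1, 0, 0, 0, 0, 0, 0, 0, 1, 0, 0, 0, 0, 0, 4, 1, 0, 0, 0, 0, 0, 0, 1, 0, 0, 0, 0, 0, 0, 0, 0, 0, 4, 1, 0, 0]

Z[0]=37
i=1: i≥r, start 0; Z[1]=1 scan→box=[1,2)
i=2: i≥r, start 0; Z[2]=0
i=3: i≥r, start 0; Z[3]=0
i=4: i≥r, start 0; Z[4]=0
i=5: i≥r, start 0; Z[5]=0
i=6: i≥r, start 0; Z[6]=0
i=7: i≥r, start 0; Z[7]=0
i=8: i≥r, start 0; Z[8]=0
i=9: i≥r, start 0; Z[9]=1 scan→box=[9,10)
i=10: i≥r, start 0; Z[10]=0
i=11: i≥r, start 0; Z[11]=0
i=12: i≥r, start 0; Z[12]=0
i=13: i≥r, start 0; Z[13]=0
i=14: i≥r, start 0; Z[14]=0
i=15: i≥r, start 0; Z[15]=4 scan→box=[15,19)
i=16: min(r-i=3, Z[1]=1)=1; Z[16]=1
i=17: min(r-i=2, Z[2]=0)=0; Z[17]=0
i=18: min(r-i=1, Z[3]=0)=0; Z[18]=0
i=19: i≥r, start 0; Z[19]=0
i=20: i≥r, start 0; Z[20]=0
i=21: i≥r, start 0; Z[21]=0
i=22: i≥r, start 0; Z[22]=0
i=23: i≥r, start 0; Z[23]=1 scan→box=[23,24)
i=24: i≥r, start 0; Z[24]=0
i=25: i≥r, start 0; Z[25]=0
i=26: i≥r, start 0; Z[26]=0
i=27: i≥r, start 0; Z[27]=0
i=28: i≥r, start 0; Z[28]=0
i=29: i≥r, start 0; Z[29]=0
i=30: i≥r, start 0; Z[30]=0
i=31: i≥r, start 0; Z[31]=0
i=32: i≥r, start 0; Z[32]=0
i=33: i≥r, start 0; Z[33]=4 scan→box=[33,37)
i=34: min(r-i=3, Z[1]=1)=1; Z[34]=1
i=35: min(r-i=2, Z[2]=0)=0; Z[35]=0
i=36: min(r-i=1, Z[3]=0)=0; Z[36]=0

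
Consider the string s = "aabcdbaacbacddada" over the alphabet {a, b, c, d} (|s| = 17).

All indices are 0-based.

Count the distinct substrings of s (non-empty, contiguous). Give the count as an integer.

rank | idx | suffix
   0 |  16 | a
   1 |   0 | aabcdbaacbacddada
   2 |   6 | aacbacddada
   3 |   1 | abcdbaacbacddada
   4 |   7 | acbacddada
   5 |  10 | acddada
   6 |  14 | ada
   7 |   5 | baacbacddada
   8 |   9 | bacddada
   9 |   2 | bcdbaacbacddada
  10 |   8 | cbacddada
  11 |   3 | cdbaacbacddada
  12 |  11 | cddada
  13 |  15 | da
  14 |  13 | dada
  15 |   4 | dbaacbacddada
  16 |  12 | ddada

SA = [16, 0, 6, 1, 7, 10, 14, 5, 9, 2, 8, 3, 11, 15, 13, 4, 12]
rank  pair      lcp
   1  s[16:],s[0:]  1  'a'
   2  s[0:],s[6:]  2  'aa'
   3  s[6:],s[1:]  1  'a'
   4  s[1:],s[7:]  1  'a'
   5  s[7:],s[10:]  2  'ac'
   6  s[10:],s[14:]  1  'a'
   7  s[14:],s[5:]  0  ''
   8  s[5:],s[9:]  2  'ba'
   9  s[9:],s[2:]  1  'b'
  10  s[2:],s[8:]  0  ''
  11  s[8:],s[3:]  1  'c'
  12  s[3:],s[11:]  2  'cd'
  13  s[11:],s[15:]  0  ''
  14  s[15:],s[13:]  2  'da'
  15  s[13:],s[4:]  1  'd'
  16  s[4:],s[12:]  1  'd'

n(n+1)/2 = 17·18/2 = 153
Σ LCP = 0 + 1 + 2 + 1 + 1 + 2 + 1 + 0 + 2 + 1 + 0 + 1 + 2 + 0 + 2 + 1 + 1 = 18
distinct = 153 − 18 = 135

135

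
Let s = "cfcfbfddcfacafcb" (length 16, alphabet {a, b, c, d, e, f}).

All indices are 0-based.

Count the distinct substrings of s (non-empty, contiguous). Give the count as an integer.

sorted suffixes:
  #0 SA[0]=10  'acafcb'
  #1 SA[1]=12  'afcb'
  #2 SA[2]=15  'b'
  #3 SA[3]=4  'bfddcfacafcb'
  #4 SA[4]=11  'cafcb'
  #5 SA[5]=14  'cb'
  #6 SA[6]=8  'cfacafcb'
  #7 SA[7]=2  'cfbfddcfacafcb'
  #8 SA[8]=0  'cfcfbfddcfacafcb'
  #9 SA[9]=7  'dcfacafcb'
  #10 SA[10]=6  'ddcfacafcb'
  #11 SA[11]=9  'facafcb'
  #12 SA[12]=3  'fbfddcfacafcb'
  #13 SA[13]=13  'fcb'
  #14 SA[14]=1  'fcfbfddcfacafcb'
  #15 SA[15]=5  'fddcfacafcb'

SA = [10, 12, 15, 4, 11, 14, 8, 2, 0, 7, 6, 9, 3, 13, 1, 5]
rank  pair      lcp
   1  s[10:],s[12:]  1  'a'
   2  s[12:],s[15:]  0  ''
   3  s[15:],s[4:]  1  'b'
   4  s[4:],s[11:]  0  ''
   5  s[11:],s[14:]  1  'c'
   6  s[14:],s[8:]  1  'c'
   7  s[8:],s[2:]  2  'cf'
   8  s[2:],s[0:]  2  'cf'
   9  s[0:],s[7:]  0  ''
  10  s[7:],s[6:]  1  'd'
  11  s[6:],s[9:]  0  ''
  12  s[9:],s[3:]  1  'f'
  13  s[3:],s[13:]  1  'f'
  14  s[13:],s[1:]  2  'fc'
  15  s[1:],s[5:]  1  'f'

n(n+1)/2 = 16·17/2 = 136
Σ LCP = 0 + 1 + 0 + 1 + 0 + 1 + 1 + 2 + 2 + 0 + 1 + 0 + 1 + 1 + 2 + 1 = 14
distinct = 136 − 14 = 122

122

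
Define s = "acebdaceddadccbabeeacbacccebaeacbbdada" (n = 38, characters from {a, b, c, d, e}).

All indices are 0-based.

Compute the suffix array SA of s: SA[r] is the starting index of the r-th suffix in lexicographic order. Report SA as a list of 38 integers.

rank | idx | suffix
   0 |  37 | a
   1 |  15 | abeeacbacccebaeacbbdada
   2 |  19 | acbacccebaeacbbdada
   3 |  30 | acbbdada
   4 |  22 | acccebaeacbbdada
   5 |   0 | acebdaceddadccbabeeacbacccebaeacbbdada
   6 |   5 | aceddadccbabeeacbacccebaeacbbdada
   7 |  35 | ada
   8 |  10 | adccbabeeacbacccebaeacbbdada
   9 |  28 | aeacbbdada
  10 |  14 | babeeacbacccebaeacbbdada
  11 |  21 | bacccebaeacbbdada
  12 |  27 | baeacbbdada
  13 |  32 | bbdada
  14 |   3 | bdaceddadccbabeeacbacccebaeacbbdada
  15 |  33 | bdada
  16 |  16 | beeacbacccebaeacbbdada
  17 |  13 | cbabeeacbacccebaeacbbdada
  18 |  20 | cbacccebaeacbbdada
  19 |  31 | cbbdada
  20 |  12 | ccbabeeacbacccebaeacbbdada
  21 |  23 | cccebaeacbbdada
  22 |  24 | ccebaeacbbdada
  23 |  25 | cebaeacbbdada
  24 |   1 | cebdaceddadccbabeeacbacccebaeacbbdada
  25 |   6 | ceddadccbabeeacbacccebaeacbbdada
  26 |  36 | da
  27 |   4 | daceddadccbabeeacbacccebaeacbbdada
  28 |  34 | dada
  29 |   9 | dadccbabeeacbacccebaeacbbdada
  30 |  11 | dccbabeeacbacccebaeacbbdada
  31 |   8 | ddadccbabeeacbacccebaeacbbdada
  32 |  18 | eacbacccebaeacbbdada
  33 |  29 | eacbbdada
  34 |  26 | ebaeacbbdada
  35 |   2 | ebdaceddadccbabeeacbacccebaeacbbdada
  36 |   7 | eddadccbabeeacbacccebaeacbbdada
  37 |  17 | eeacbacccebaeacbbdada

[37, 15, 19, 30, 22, 0, 5, 35, 10, 28, 14, 21, 27, 32, 3, 33, 16, 13, 20, 31, 12, 23, 24, 25, 1, 6, 36, 4, 34, 9, 11, 8, 18, 29, 26, 2, 7, 17]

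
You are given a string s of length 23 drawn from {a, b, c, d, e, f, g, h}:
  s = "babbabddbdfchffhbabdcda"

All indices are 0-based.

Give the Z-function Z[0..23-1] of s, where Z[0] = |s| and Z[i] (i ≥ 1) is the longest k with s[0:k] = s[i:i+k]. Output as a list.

[23, 0, 1, 3, 0, 1, 0, 0, 1, 0, 0, 0, 0, 0, 0, 0, 3, 0, 1, 0, 0, 0, 0]

Z[0]=23
i=1: i≥r, start 0; Z[1]=0
i=2: i≥r, start 0; Z[2]=1 grow→box=[2,3)
i=3: i≥r, start 0; Z[3]=3 grow→box=[3,6)
i=4: min(r-i=2, Z[1]=0)=0; Z[4]=0
i=5: min(r-i=1, Z[2]=1)=1; Z[5]=1
i=6: i≥r, start 0; Z[6]=0
i=7: i≥r, start 0; Z[7]=0
i=8: i≥r, start 0; Z[8]=1 grow→box=[8,9)
i=9: i≥r, start 0; Z[9]=0
i=10: i≥r, start 0; Z[10]=0
i=11: i≥r, start 0; Z[11]=0
i=12: i≥r, start 0; Z[12]=0
i=13: i≥r, start 0; Z[13]=0
i=14: i≥r, start 0; Z[14]=0
i=15: i≥r, start 0; Z[15]=0
i=16: i≥r, start 0; Z[16]=3 grow→box=[16,19)
i=17: min(r-i=2, Z[1]=0)=0; Z[17]=0
i=18: min(r-i=1, Z[2]=1)=1; Z[18]=1
i=19: i≥r, start 0; Z[19]=0
i=20: i≥r, start 0; Z[20]=0
i=21: i≥r, start 0; Z[21]=0
i=22: i≥r, start 0; Z[22]=0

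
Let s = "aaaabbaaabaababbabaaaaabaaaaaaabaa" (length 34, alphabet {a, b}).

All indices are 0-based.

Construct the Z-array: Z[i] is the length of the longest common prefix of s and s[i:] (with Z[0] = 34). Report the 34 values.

[34, 3, 2, 1, 0, 0, 3, 2, 1, 0, 2, 1, 0, 1, 0, 0, 1, 0, 4, 5, 3, 2, 1, 0, 4, 4, 4, 5, 3, 2, 1, 0, 2, 1]

Z[0]=34
i=1: fresh scan; Z[1]=3 grow→box=[1,4)
i=2: min(r-i=2, Z[1]=3)=2; Z[2]=2
i=3: min(r-i=1, Z[2]=2)=1; Z[3]=1
i=4: fresh scan; Z[4]=0
i=5: fresh scan; Z[5]=0
i=6: fresh scan; Z[6]=3 grow→box=[6,9)
i=7: min(r-i=2, Z[1]=3)=2; Z[7]=2
i=8: min(r-i=1, Z[2]=2)=1; Z[8]=1
i=9: fresh scan; Z[9]=0
i=10: fresh scan; Z[10]=2 grow→box=[10,12)
i=11: min(r-i=1, Z[1]=3)=1; Z[11]=1
i=12: fresh scan; Z[12]=0
i=13: fresh scan; Z[13]=1 grow→box=[13,14)
i=14: fresh scan; Z[14]=0
i=15: fresh scan; Z[15]=0
i=16: fresh scan; Z[16]=1 grow→box=[16,17)
i=17: fresh scan; Z[17]=0
i=18: fresh scan; Z[18]=4 grow→box=[18,22)
i=19: min(r-i=3, Z[1]=3)=3; Z[19]=5 grow→box=[19,24)
i=20: min(r-i=4, Z[1]=3)=3; Z[20]=3
i=21: min(r-i=3, Z[2]=2)=2; Z[21]=2
i=22: min(r-i=2, Z[3]=1)=1; Z[22]=1
i=23: min(r-i=1, Z[4]=0)=0; Z[23]=0
i=24: fresh scan; Z[24]=4 grow→box=[24,28)
i=25: min(r-i=3, Z[1]=3)=3; Z[25]=4 grow→box=[25,29)
i=26: min(r-i=3, Z[1]=3)=3; Z[26]=4 grow→box=[26,30)
i=27: min(r-i=3, Z[1]=3)=3; Z[27]=5 grow→box=[27,32)
i=28: min(r-i=4, Z[1]=3)=3; Z[28]=3
i=29: min(r-i=3, Z[2]=2)=2; Z[29]=2
i=30: min(r-i=2, Z[3]=1)=1; Z[30]=1
i=31: min(r-i=1, Z[4]=0)=0; Z[31]=0
i=32: fresh scan; Z[32]=2 grow→box=[32,34)
i=33: min(r-i=1, Z[1]=3)=1; Z[33]=1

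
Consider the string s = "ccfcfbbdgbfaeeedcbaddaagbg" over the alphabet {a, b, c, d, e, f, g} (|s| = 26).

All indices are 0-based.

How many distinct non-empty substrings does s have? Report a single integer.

sorted suffixes:
  #0 SA[0]=21  'aagbg'
  #1 SA[1]=18  'addaagbg'
  #2 SA[2]=11  'aeeedcbaddaagbg'
  #3 SA[3]=22  'agbg'
  #4 SA[4]=17  'baddaagbg'
  #5 SA[5]=5  'bbdgbfaeeedcbaddaagbg'
  #6 SA[6]=6  'bdgbfaeeedcbaddaagbg'
  #7 SA[7]=9  'bfaeeedcbaddaagbg'
  #8 SA[8]=24  'bg'
  #9 SA[9]=16  'cbaddaagbg'
  #10 SA[10]=0  'ccfcfbbdgbfaeeedcbaddaagbg'
  #11 SA[11]=3  'cfbbdgbfaeeedcbaddaagbg'
  #12 SA[12]=1  'cfcfbbdgbfaeeedcbaddaagbg'
  #13 SA[13]=20  'daagbg'
  #14 SA[14]=15  'dcbaddaagbg'
  #15 SA[15]=19  'ddaagbg'
  #16 SA[16]=7  'dgbfaeeedcbaddaagbg'
  #17 SA[17]=14  'edcbaddaagbg'
  #18 SA[18]=13  'eedcbaddaagbg'
  #19 SA[19]=12  'eeedcbaddaagbg'
  #20 SA[20]=10  'faeeedcbaddaagbg'
  #21 SA[21]=4  'fbbdgbfaeeedcbaddaagbg'
  #22 SA[22]=2  'fcfbbdgbfaeeedcbaddaagbg'
  #23 SA[23]=25  'g'
  #24 SA[24]=8  'gbfaeeedcbaddaagbg'
  #25 SA[25]=23  'gbg'

SA = [21, 18, 11, 22, 17, 5, 6, 9, 24, 16, 0, 3, 1, 20, 15, 19, 7, 14, 13, 12, 10, 4, 2, 25, 8, 23]
i: (SA[i-1],SA[i]) lcp shared
  1: (21,18) 1 'a'
  2: (18,11) 1 'a'
  3: (11,22) 1 'a'
  4: (22,17) 0 ''
  5: (17,5) 1 'b'
  6: (5,6) 1 'b'
  7: (6,9) 1 'b'
  8: (9,24) 1 'b'
  9: (24,16) 0 ''
  10: (16,0) 1 'c'
  11: (0,3) 1 'c'
  12: (3,1) 2 'cf'
  13: (1,20) 0 ''
  14: (20,15) 1 'd'
  15: (15,19) 1 'd'
  16: (19,7) 1 'd'
  17: (7,14) 0 ''
  18: (14,13) 1 'e'
  19: (13,12) 2 'ee'
  20: (12,10) 0 ''
  21: (10,4) 1 'f'
  22: (4,2) 1 'f'
  23: (2,25) 0 ''
  24: (25,8) 1 'g'
  25: (8,23) 2 'gb'

n(n+1)/2 = 26·27/2 = 351
Σ LCP = 0 + 1 + 1 + 1 + 0 + 1 + 1 + 1 + 1 + 0 + 1 + 1 + 2 + 0 + 1 + 1 + 1 + 0 + 1 + 2 + 0 + 1 + 1 + 0 + 1 + 2 = 22
distinct = 351 − 22 = 329

329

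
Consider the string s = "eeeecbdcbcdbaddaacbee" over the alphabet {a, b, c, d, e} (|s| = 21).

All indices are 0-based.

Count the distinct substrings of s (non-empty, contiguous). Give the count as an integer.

rank | idx | suffix
   0 |  15 | aacbee
   1 |  16 | acbee
   2 |  12 | addaacbee
   3 |  11 | baddaacbee
   4 |   8 | bcdbaddaacbee
   5 |   5 | bdcbcdbaddaacbee
   6 |  18 | bee
   7 |   7 | cbcdbaddaacbee
   8 |   4 | cbdcbcdbaddaacbee
   9 |  17 | cbee
  10 |   9 | cdbaddaacbee
  11 |  14 | daacbee
  12 |  10 | dbaddaacbee
  13 |   6 | dcbcdbaddaacbee
  14 |  13 | ddaacbee
  15 |  20 | e
  16 |   3 | ecbdcbcdbaddaacbee
  17 |  19 | ee
  18 |   2 | eecbdcbcdbaddaacbee
  19 |   1 | eeecbdcbcdbaddaacbee
  20 |   0 | eeeecbdcbcdbaddaacbee

SA = [15, 16, 12, 11, 8, 5, 18, 7, 4, 17, 9, 14, 10, 6, 13, 20, 3, 19, 2, 1, 0]
i: (SA[i-1],SA[i]) lcp shared
  1: (15,16) 1 'a'
  2: (16,12) 1 'a'
  3: (12,11) 0 ''
  4: (11,8) 1 'b'
  5: (8,5) 1 'b'
  6: (5,18) 1 'b'
  7: (18,7) 0 ''
  8: (7,4) 2 'cb'
  9: (4,17) 2 'cb'
  10: (17,9) 1 'c'
  11: (9,14) 0 ''
  12: (14,10) 1 'd'
  13: (10,6) 1 'd'
  14: (6,13) 1 'd'
  15: (13,20) 0 ''
  16: (20,3) 1 'e'
  17: (3,19) 1 'e'
  18: (19,2) 2 'ee'
  19: (2,1) 2 'ee'
  20: (1,0) 3 'eee'

n(n+1)/2 = 21·22/2 = 231
Σ LCP = 0 + 1 + 1 + 0 + 1 + 1 + 1 + 0 + 2 + 2 + 1 + 0 + 1 + 1 + 1 + 0 + 1 + 1 + 2 + 2 + 3 = 22
distinct = 231 − 22 = 209

209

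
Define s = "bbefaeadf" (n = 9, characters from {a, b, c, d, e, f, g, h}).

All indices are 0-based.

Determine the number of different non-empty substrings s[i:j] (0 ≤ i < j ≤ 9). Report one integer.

sorted suffixes:
  #0 SA[0]=6  'adf'
  #1 SA[1]=4  'aeadf'
  #2 SA[2]=0  'bbefaeadf'
  #3 SA[3]=1  'befaeadf'
  #4 SA[4]=7  'df'
  #5 SA[5]=5  'eadf'
  #6 SA[6]=2  'efaeadf'
  #7 SA[7]=8  'f'
  #8 SA[8]=3  'faeadf'

SA = [6, 4, 0, 1, 7, 5, 2, 8, 3]
i: (SA[i-1],SA[i]) lcp shared
  1: (6,4) 1 'a'
  2: (4,0) 0 ''
  3: (0,1) 1 'b'
  4: (1,7) 0 ''
  5: (7,5) 0 ''
  6: (5,2) 1 'e'
  7: (2,8) 0 ''
  8: (8,3) 1 'f'

n(n+1)/2 = 9·10/2 = 45
Σ LCP = 0 + 1 + 0 + 1 + 0 + 0 + 1 + 0 + 1 = 4
distinct = 45 − 4 = 41

41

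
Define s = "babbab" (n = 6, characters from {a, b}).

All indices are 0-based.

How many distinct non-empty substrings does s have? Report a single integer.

14

sorted suffixes:
  #0 SA[0]=4  'ab'
  #1 SA[1]=1  'abbab'
  #2 SA[2]=5  'b'
  #3 SA[3]=3  'bab'
  #4 SA[4]=0  'babbab'
  #5 SA[5]=2  'bbab'

SA = [4, 1, 5, 3, 0, 2]
[i] adj suffixes → lcp
  [1] 4/1 → 2 ('ab')
  [2] 1/5 → 0 ('')
  [3] 5/3 → 1 ('b')
  [4] 3/0 → 3 ('bab')
  [5] 0/2 → 1 ('b')

n(n+1)/2 = 6·7/2 = 21
Σ LCP = 0 + 2 + 0 + 1 + 3 + 1 = 7
distinct = 21 − 7 = 14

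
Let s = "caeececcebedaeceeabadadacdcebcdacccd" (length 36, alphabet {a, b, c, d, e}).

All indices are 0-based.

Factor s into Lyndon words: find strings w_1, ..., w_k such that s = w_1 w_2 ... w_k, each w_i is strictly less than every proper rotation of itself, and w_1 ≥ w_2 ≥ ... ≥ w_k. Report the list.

emit factor 1: 'c' (i=0, period=1)
emit factor 2: 'aeececcebed' (i=1, period=11)
emit factor 3: 'aecee' (i=12, period=5)
emit factor 4: 'abadadacdcebcdacccd' (i=17, period=19)

["c", "aeececcebed", "aecee", "abadadacdcebcdacccd"]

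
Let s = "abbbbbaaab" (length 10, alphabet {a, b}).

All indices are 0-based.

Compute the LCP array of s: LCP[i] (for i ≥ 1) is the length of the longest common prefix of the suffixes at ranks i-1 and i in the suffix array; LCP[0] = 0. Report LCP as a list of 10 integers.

[0, 2, 1, 2, 0, 1, 1, 2, 3, 4]

rank | idx | suffix
   0 |   6 | aaab
   1 |   7 | aab
   2 |   8 | ab
   3 |   0 | abbbbbaaab
   4 |   9 | b
   5 |   5 | baaab
   6 |   4 | bbaaab
   7 |   3 | bbbaaab
   8 |   2 | bbbbaaab
   9 |   1 | bbbbbaaab

SA = [6, 7, 8, 0, 9, 5, 4, 3, 2, 1]
[i] adj suffixes → lcp
  [1] 6/7 → 2 ('aa')
  [2] 7/8 → 1 ('a')
  [3] 8/0 → 2 ('ab')
  [4] 0/9 → 0 ('')
  [5] 9/5 → 1 ('b')
  [6] 5/4 → 1 ('b')
  [7] 4/3 → 2 ('bb')
  [8] 3/2 → 3 ('bbb')
  [9] 2/1 → 4 ('bbbb')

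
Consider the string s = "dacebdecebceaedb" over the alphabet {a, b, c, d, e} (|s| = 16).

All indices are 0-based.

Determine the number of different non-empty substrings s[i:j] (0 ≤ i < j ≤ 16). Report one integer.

121

rank | idx | suffix
   0 |   1 | acebdecebceaedb
   1 |  12 | aedb
   2 |  15 | b
   3 |   9 | bceaedb
   4 |   4 | bdecebceaedb
   5 |  10 | ceaedb
   6 |   7 | cebceaedb
   7 |   2 | cebdecebceaedb
   8 |   0 | dacebdecebceaedb
   9 |  14 | db
  10 |   5 | decebceaedb
  11 |  11 | eaedb
  12 |   8 | ebceaedb
  13 |   3 | ebdecebceaedb
  14 |   6 | ecebceaedb
  15 |  13 | edb

SA = [1, 12, 15, 9, 4, 10, 7, 2, 0, 14, 5, 11, 8, 3, 6, 13]
rank  pair      lcp
   1  s[1:],s[12:]  1  'a'
   2  s[12:],s[15:]  0  ''
   3  s[15:],s[9:]  1  'b'
   4  s[9:],s[4:]  1  'b'
   5  s[4:],s[10:]  0  ''
   6  s[10:],s[7:]  2  'ce'
   7  s[7:],s[2:]  3  'ceb'
   8  s[2:],s[0:]  0  ''
   9  s[0:],s[14:]  1  'd'
  10  s[14:],s[5:]  1  'd'
  11  s[5:],s[11:]  0  ''
  12  s[11:],s[8:]  1  'e'
  13  s[8:],s[3:]  2  'eb'
  14  s[3:],s[6:]  1  'e'
  15  s[6:],s[13:]  1  'e'

n(n+1)/2 = 16·17/2 = 136
Σ LCP = 0 + 1 + 0 + 1 + 1 + 0 + 2 + 3 + 0 + 1 + 1 + 0 + 1 + 2 + 1 + 1 = 15
distinct = 136 − 15 = 121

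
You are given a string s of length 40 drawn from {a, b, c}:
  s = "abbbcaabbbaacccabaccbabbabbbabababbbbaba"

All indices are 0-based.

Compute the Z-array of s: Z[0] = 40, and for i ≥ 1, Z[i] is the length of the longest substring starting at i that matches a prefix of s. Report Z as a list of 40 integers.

[40, 0, 0, 0, 0, 1, 4, 0, 0, 0, 1, 1, 0, 0, 0, 2, 0, 1, 0, 0, 0, 3, 0, 0, 4, 0, 0, 0, 2, 0, 2, 0, 4, 0, 0, 0, 0, 2, 0, 1]

Z[0]=40
i=1: fresh scan; Z[1]=0
i=2: fresh scan; Z[2]=0
i=3: fresh scan; Z[3]=0
i=4: fresh scan; Z[4]=0
i=5: fresh scan; Z[5]=1 grow→box=[5,6)
i=6: fresh scan; Z[6]=4 grow→box=[6,10)
i=7: min(r-i=3, Z[1]=0)=0; Z[7]=0
i=8: min(r-i=2, Z[2]=0)=0; Z[8]=0
i=9: min(r-i=1, Z[3]=0)=0; Z[9]=0
i=10: fresh scan; Z[10]=1 grow→box=[10,11)
i=11: fresh scan; Z[11]=1 grow→box=[11,12)
i=12: fresh scan; Z[12]=0
i=13: fresh scan; Z[13]=0
i=14: fresh scan; Z[14]=0
i=15: fresh scan; Z[15]=2 grow→box=[15,17)
i=16: min(r-i=1, Z[1]=0)=0; Z[16]=0
i=17: fresh scan; Z[17]=1 grow→box=[17,18)
i=18: fresh scan; Z[18]=0
i=19: fresh scan; Z[19]=0
i=20: fresh scan; Z[20]=0
i=21: fresh scan; Z[21]=3 grow→box=[21,24)
i=22: min(r-i=2, Z[1]=0)=0; Z[22]=0
i=23: min(r-i=1, Z[2]=0)=0; Z[23]=0
i=24: fresh scan; Z[24]=4 grow→box=[24,28)
i=25: min(r-i=3, Z[1]=0)=0; Z[25]=0
i=26: min(r-i=2, Z[2]=0)=0; Z[26]=0
i=27: min(r-i=1, Z[3]=0)=0; Z[27]=0
i=28: fresh scan; Z[28]=2 grow→box=[28,30)
i=29: min(r-i=1, Z[1]=0)=0; Z[29]=0
i=30: fresh scan; Z[30]=2 grow→box=[30,32)
i=31: min(r-i=1, Z[1]=0)=0; Z[31]=0
i=32: fresh scan; Z[32]=4 grow→box=[32,36)
i=33: min(r-i=3, Z[1]=0)=0; Z[33]=0
i=34: min(r-i=2, Z[2]=0)=0; Z[34]=0
i=35: min(r-i=1, Z[3]=0)=0; Z[35]=0
i=36: fresh scan; Z[36]=0
i=37: fresh scan; Z[37]=2 grow→box=[37,39)
i=38: min(r-i=1, Z[1]=0)=0; Z[38]=0
i=39: fresh scan; Z[39]=1 grow→box=[39,40)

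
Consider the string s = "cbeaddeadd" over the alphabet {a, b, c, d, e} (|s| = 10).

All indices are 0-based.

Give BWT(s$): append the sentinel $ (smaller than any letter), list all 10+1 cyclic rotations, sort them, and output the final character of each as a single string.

rank  rotation     last
    0  $cbeaddeadd  d
    1  add$cbeadde  e
    2  addeadd$cbe  e
    3  beaddeadd$c  c
    4  cbeaddeadd$  $
    5  d$cbeaddead  d
    6  dd$cbeaddea  a
    7  ddeadd$cbea  a
    8  deadd$cbead  d
    9  eadd$cbeadd  d
   10  eaddeadd$cb  b

deec$daaddb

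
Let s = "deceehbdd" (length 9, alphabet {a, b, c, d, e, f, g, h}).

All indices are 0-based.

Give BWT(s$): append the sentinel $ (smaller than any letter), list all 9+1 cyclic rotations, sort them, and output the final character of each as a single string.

dhedb$dcee

rank  rotation    last
    0  $deceehbdd  d
    1  bdd$deceeh  h
    2  ceehbdd$de  e
    3  d$deceehbd  d
    4  dd$deceehb  b
    5  deceehbdd$  $
    6  eceehbdd$d  d
    7  eehbdd$dec  c
    8  ehbdd$dece  e
    9  hbdd$decee  e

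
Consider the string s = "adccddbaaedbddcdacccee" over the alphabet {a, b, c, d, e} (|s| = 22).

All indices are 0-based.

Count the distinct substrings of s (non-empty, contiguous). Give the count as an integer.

230

rank→(start, suffix):
  0 → (7, 'aaedbddcdacccee')
  1 → (16, 'acccee')
  2 → (0, 'adccddbaaedbddcdacccee')
  3 → (8, 'aedbddcdacccee')
  4 → (6, 'baaedbddcdacccee')
  5 → (11, 'bddcdacccee')
  6 → (17, 'cccee')
  7 → (2, 'ccddbaaedbddcdacccee')
  8 → (18, 'ccee')
  9 → (14, 'cdacccee')
  10 → (3, 'cddbaaedbddcdacccee')
  11 → (19, 'cee')
  12 → (15, 'dacccee')
  13 → (5, 'dbaaedbddcdacccee')
  14 → (10, 'dbddcdacccee')
  15 → (1, 'dccddbaaedbddcdacccee')
  16 → (13, 'dcdacccee')
  17 → (4, 'ddbaaedbddcdacccee')
  18 → (12, 'ddcdacccee')
  19 → (21, 'e')
  20 → (9, 'edbddcdacccee')
  21 → (20, 'ee')

SA = [7, 16, 0, 8, 6, 11, 17, 2, 18, 14, 3, 19, 15, 5, 10, 1, 13, 4, 12, 21, 9, 20]
rank  pair      lcp
   1  s[7:],s[16:]  1  'a'
   2  s[16:],s[0:]  1  'a'
   3  s[0:],s[8:]  1  'a'
   4  s[8:],s[6:]  0  ''
   5  s[6:],s[11:]  1  'b'
   6  s[11:],s[17:]  0  ''
   7  s[17:],s[2:]  2  'cc'
   8  s[2:],s[18:]  2  'cc'
   9  s[18:],s[14:]  1  'c'
  10  s[14:],s[3:]  2  'cd'
  11  s[3:],s[19:]  1  'c'
  12  s[19:],s[15:]  0  ''
  13  s[15:],s[5:]  1  'd'
  14  s[5:],s[10:]  2  'db'
  15  s[10:],s[1:]  1  'd'
  16  s[1:],s[13:]  2  'dc'
  17  s[13:],s[4:]  1  'd'
  18  s[4:],s[12:]  2  'dd'
  19  s[12:],s[21:]  0  ''
  20  s[21:],s[9:]  1  'e'
  21  s[9:],s[20:]  1  'e'

n(n+1)/2 = 22·23/2 = 253
Σ LCP = 0 + 1 + 1 + 1 + 0 + 1 + 0 + 2 + 2 + 1 + 2 + 1 + 0 + 1 + 2 + 1 + 2 + 1 + 2 + 0 + 1 + 1 = 23
distinct = 253 − 23 = 230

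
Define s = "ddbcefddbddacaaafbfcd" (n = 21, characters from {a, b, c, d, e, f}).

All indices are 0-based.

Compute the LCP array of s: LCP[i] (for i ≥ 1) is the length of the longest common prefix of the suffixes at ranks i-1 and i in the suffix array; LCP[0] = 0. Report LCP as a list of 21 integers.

[0, 2, 1, 1, 0, 1, 1, 0, 1, 1, 0, 1, 1, 2, 1, 2, 3, 0, 0, 1, 1]

rank | idx | suffix
   0 |  13 | aaafbfcd
   1 |  14 | aafbfcd
   2 |  11 | acaaafbfcd
   3 |  15 | afbfcd
   4 |   2 | bcefddbddacaaafbfcd
   5 |   8 | bddacaaafbfcd
   6 |  17 | bfcd
   7 |  12 | caaafbfcd
   8 |  19 | cd
   9 |   3 | cefddbddacaaafbfcd
  10 |  20 | d
  11 |  10 | dacaaafbfcd
  12 |   1 | dbcefddbddacaaafbfcd
  13 |   7 | dbddacaaafbfcd
  14 |   9 | ddacaaafbfcd
  15 |   0 | ddbcefddbddacaaafbfcd
  16 |   6 | ddbddacaaafbfcd
  17 |   4 | efddbddacaaafbfcd
  18 |  16 | fbfcd
  19 |  18 | fcd
  20 |   5 | fddbddacaaafbfcd

SA = [13, 14, 11, 15, 2, 8, 17, 12, 19, 3, 20, 10, 1, 7, 9, 0, 6, 4, 16, 18, 5]
rank  pair      lcp
   1  s[13:],s[14:]  2  'aa'
   2  s[14:],s[11:]  1  'a'
   3  s[11:],s[15:]  1  'a'
   4  s[15:],s[2:]  0  ''
   5  s[2:],s[8:]  1  'b'
   6  s[8:],s[17:]  1  'b'
   7  s[17:],s[12:]  0  ''
   8  s[12:],s[19:]  1  'c'
   9  s[19:],s[3:]  1  'c'
  10  s[3:],s[20:]  0  ''
  11  s[20:],s[10:]  1  'd'
  12  s[10:],s[1:]  1  'd'
  13  s[1:],s[7:]  2  'db'
  14  s[7:],s[9:]  1  'd'
  15  s[9:],s[0:]  2  'dd'
  16  s[0:],s[6:]  3  'ddb'
  17  s[6:],s[4:]  0  ''
  18  s[4:],s[16:]  0  ''
  19  s[16:],s[18:]  1  'f'
  20  s[18:],s[5:]  1  'f'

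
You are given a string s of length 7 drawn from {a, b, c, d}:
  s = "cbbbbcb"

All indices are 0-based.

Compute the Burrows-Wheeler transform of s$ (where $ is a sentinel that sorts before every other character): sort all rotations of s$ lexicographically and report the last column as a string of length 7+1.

rank  rotation  last
    0  $cbbbbcb  b
    1  b$cbbbbc  c
    2  bbbbcb$c  c
    3  bbbcb$cb  b
    4  bbcb$cbb  b
    5  bcb$cbbb  b
    6  cb$cbbbb  b
    7  cbbbbcb$  $

bccbbbb$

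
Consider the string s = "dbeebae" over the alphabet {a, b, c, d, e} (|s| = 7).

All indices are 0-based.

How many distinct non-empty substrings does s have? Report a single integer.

rank→(start, suffix):
  0 → (5, 'ae')
  1 → (4, 'bae')
  2 → (1, 'beebae')
  3 → (0, 'dbeebae')
  4 → (6, 'e')
  5 → (3, 'ebae')
  6 → (2, 'eebae')

SA = [5, 4, 1, 0, 6, 3, 2]
i: (SA[i-1],SA[i]) lcp shared
  1: (5,4) 0 ''
  2: (4,1) 1 'b'
  3: (1,0) 0 ''
  4: (0,6) 0 ''
  5: (6,3) 1 'e'
  6: (3,2) 1 'e'

n(n+1)/2 = 7·8/2 = 28
Σ LCP = 0 + 0 + 1 + 0 + 0 + 1 + 1 = 3
distinct = 28 − 3 = 25

25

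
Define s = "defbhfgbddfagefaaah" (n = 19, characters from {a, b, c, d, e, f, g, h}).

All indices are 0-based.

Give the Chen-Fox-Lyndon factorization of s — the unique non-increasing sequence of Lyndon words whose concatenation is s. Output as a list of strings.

emit factor 1: 'def' (i=0, period=3)
emit factor 2: 'bhfg' (i=3, period=4)
emit factor 3: 'bddf' (i=7, period=4)
emit factor 4: 'agef' (i=11, period=4)
emit factor 5: 'aaah' (i=15, period=4)

["def", "bhfg", "bddf", "agef", "aaah"]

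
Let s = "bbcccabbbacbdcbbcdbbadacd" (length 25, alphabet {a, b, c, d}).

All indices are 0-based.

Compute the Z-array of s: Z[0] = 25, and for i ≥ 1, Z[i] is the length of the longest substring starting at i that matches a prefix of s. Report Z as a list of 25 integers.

[25, 1, 0, 0, 0, 0, 2, 2, 1, 0, 0, 1, 0, 0, 3, 1, 0, 0, 2, 1, 0, 0, 0, 0, 0]

Z[0]=25
i=1: i≥r, start 0; Z[1]=1 scan→box=[1,2)
i=2: i≥r, start 0; Z[2]=0
i=3: i≥r, start 0; Z[3]=0
i=4: i≥r, start 0; Z[4]=0
i=5: i≥r, start 0; Z[5]=0
i=6: i≥r, start 0; Z[6]=2 scan→box=[6,8)
i=7: min(r-i=1, Z[1]=1)=1; Z[7]=2 scan→box=[7,9)
i=8: min(r-i=1, Z[1]=1)=1; Z[8]=1
i=9: i≥r, start 0; Z[9]=0
i=10: i≥r, start 0; Z[10]=0
i=11: i≥r, start 0; Z[11]=1 scan→box=[11,12)
i=12: i≥r, start 0; Z[12]=0
i=13: i≥r, start 0; Z[13]=0
i=14: i≥r, start 0; Z[14]=3 scan→box=[14,17)
i=15: min(r-i=2, Z[1]=1)=1; Z[15]=1
i=16: min(r-i=1, Z[2]=0)=0; Z[16]=0
i=17: i≥r, start 0; Z[17]=0
i=18: i≥r, start 0; Z[18]=2 scan→box=[18,20)
i=19: min(r-i=1, Z[1]=1)=1; Z[19]=1
i=20: i≥r, start 0; Z[20]=0
i=21: i≥r, start 0; Z[21]=0
i=22: i≥r, start 0; Z[22]=0
i=23: i≥r, start 0; Z[23]=0
i=24: i≥r, start 0; Z[24]=0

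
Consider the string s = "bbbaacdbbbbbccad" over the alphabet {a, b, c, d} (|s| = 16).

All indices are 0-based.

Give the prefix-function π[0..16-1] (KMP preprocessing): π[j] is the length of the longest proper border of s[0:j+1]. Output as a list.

[0, 1, 2, 0, 0, 0, 0, 1, 2, 3, 3, 3, 0, 0, 0, 0]

π[0] = 0
j=1 s[j]='b': π[1]=1 (border 'b')
j=2 s[j]='b': π[2]=2 (border 'bb')
j=3 s[j]='a': k: 2→1→0; π[3]=0 (border '')
j=4 s[j]='a': π[4]=0 (border '')
j=5 s[j]='c': π[5]=0 (border '')
j=6 s[j]='d': π[6]=0 (border '')
j=7 s[j]='b': π[7]=1 (border 'b')
j=8 s[j]='b': π[8]=2 (border 'bb')
j=9 s[j]='b': π[9]=3 (border 'bbb')
j=10 s[j]='b': k: 3→2; π[10]=3 (border 'bbb')
j=11 s[j]='b': k: 3→2; π[11]=3 (border 'bbb')
j=12 s[j]='c': k: 3→2→1→0; π[12]=0 (border '')
j=13 s[j]='c': π[13]=0 (border '')
j=14 s[j]='a': π[14]=0 (border '')
j=15 s[j]='d': π[15]=0 (border '')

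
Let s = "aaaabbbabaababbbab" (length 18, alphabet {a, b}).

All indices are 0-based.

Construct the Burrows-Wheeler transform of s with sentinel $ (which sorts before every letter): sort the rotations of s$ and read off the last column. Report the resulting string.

rank  rotation             last
    0  $aaaabbbabaababbbab  b
    1  aaaabbbabaababbbab$  $
    2  aaabbbabaababbbab$a  a
    3  aababbbab$aaaabbbab  b
    4  aabbbabaababbbab$aa  a
    5  ab$aaaabbbabaababbb  b
    6  abaababbbab$aaaabbb  b
    7  ababbbab$aaaabbbaba  a
    8  abbbab$aaaabbbabaab  b
    9  abbbabaababbbab$aaa  a
   10  b$aaaabbbabaababbba  a
   11  baababbbab$aaaabbba  a
   12  bab$aaaabbbabaababb  b
   13  babaababbbab$aaaabb  b
   14  babbbab$aaaabbbabaa  a
   15  bbab$aaaabbbabaabab  b
   16  bbabaababbbab$aaaab  b
   17  bbbab$aaaabbbabaaba  a
   18  bbbabaababbbab$aaaa  a

b$ababbabaaabbabbaa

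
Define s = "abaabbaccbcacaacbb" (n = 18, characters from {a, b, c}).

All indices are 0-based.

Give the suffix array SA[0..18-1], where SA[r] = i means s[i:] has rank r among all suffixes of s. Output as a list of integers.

sorted suffixes:
  #0 SA[0]=2  'aabbaccbcacaacbb'
  #1 SA[1]=13  'aacbb'
  #2 SA[2]=0  'abaabbaccbcacaacbb'
  #3 SA[3]=3  'abbaccbcacaacbb'
  #4 SA[4]=11  'acaacbb'
  #5 SA[5]=14  'acbb'
  #6 SA[6]=6  'accbcacaacbb'
  #7 SA[7]=17  'b'
  #8 SA[8]=1  'baabbaccbcacaacbb'
  #9 SA[9]=5  'baccbcacaacbb'
  #10 SA[10]=16  'bb'
  #11 SA[11]=4  'bbaccbcacaacbb'
  #12 SA[12]=9  'bcacaacbb'
  #13 SA[13]=12  'caacbb'
  #14 SA[14]=10  'cacaacbb'
  #15 SA[15]=15  'cbb'
  #16 SA[16]=8  'cbcacaacbb'
  #17 SA[17]=7  'ccbcacaacbb'

[2, 13, 0, 3, 11, 14, 6, 17, 1, 5, 16, 4, 9, 12, 10, 15, 8, 7]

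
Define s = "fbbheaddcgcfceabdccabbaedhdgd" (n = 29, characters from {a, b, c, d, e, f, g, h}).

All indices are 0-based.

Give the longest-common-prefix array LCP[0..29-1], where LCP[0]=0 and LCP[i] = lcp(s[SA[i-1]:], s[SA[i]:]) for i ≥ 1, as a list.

rank→(start, suffix):
  0 → (19, 'abbaedhdgd')
  1 → (14, 'abdccabbaedhdgd')
  2 → (5, 'addcgcfceabdccabbaedhdgd')
  3 → (22, 'aedhdgd')
  4 → (21, 'baedhdgd')
  5 → (20, 'bbaedhdgd')
  6 → (1, 'bbheaddcgcfceabdccabbaedhdgd')
  7 → (15, 'bdccabbaedhdgd')
  8 → (2, 'bheaddcgcfceabdccabbaedhdgd')
  9 → (18, 'cabbaedhdgd')
  10 → (17, 'ccabbaedhdgd')
  11 → (12, 'ceabdccabbaedhdgd')
  12 → (10, 'cfceabdccabbaedhdgd')
  13 → (8, 'cgcfceabdccabbaedhdgd')
  14 → (28, 'd')
  15 → (16, 'dccabbaedhdgd')
  16 → (7, 'dcgcfceabdccabbaedhdgd')
  17 → (6, 'ddcgcfceabdccabbaedhdgd')
  18 → (26, 'dgd')
  19 → (24, 'dhdgd')
  20 → (13, 'eabdccabbaedhdgd')
  21 → (4, 'eaddcgcfceabdccabbaedhdgd')
  22 → (23, 'edhdgd')
  23 → (0, 'fbbheaddcgcfceabdccabbaedhdgd')
  24 → (11, 'fceabdccabbaedhdgd')
  25 → (9, 'gcfceabdccabbaedhdgd')
  26 → (27, 'gd')
  27 → (25, 'hdgd')
  28 → (3, 'headdcgcfceabdccabbaedhdgd')

SA = [19, 14, 5, 22, 21, 20, 1, 15, 2, 18, 17, 12, 10, 8, 28, 16, 7, 6, 26, 24, 13, 4, 23, 0, 11, 9, 27, 25, 3]
i: (SA[i-1],SA[i]) lcp shared
  1: (19,14) 2 'ab'
  2: (14,5) 1 'a'
  3: (5,22) 1 'a'
  4: (22,21) 0 ''
  5: (21,20) 1 'b'
  6: (20,1) 2 'bb'
  7: (1,15) 1 'b'
  8: (15,2) 1 'b'
  9: (2,18) 0 ''
  10: (18,17) 1 'c'
  11: (17,12) 1 'c'
  12: (12,10) 1 'c'
  13: (10,8) 1 'c'
  14: (8,28) 0 ''
  15: (28,16) 1 'd'
  16: (16,7) 2 'dc'
  17: (7,6) 1 'd'
  18: (6,26) 1 'd'
  19: (26,24) 1 'd'
  20: (24,13) 0 ''
  21: (13,4) 2 'ea'
  22: (4,23) 1 'e'
  23: (23,0) 0 ''
  24: (0,11) 1 'f'
  25: (11,9) 0 ''
  26: (9,27) 1 'g'
  27: (27,25) 0 ''
  28: (25,3) 1 'h'

[0, 2, 1, 1, 0, 1, 2, 1, 1, 0, 1, 1, 1, 1, 0, 1, 2, 1, 1, 1, 0, 2, 1, 0, 1, 0, 1, 0, 1]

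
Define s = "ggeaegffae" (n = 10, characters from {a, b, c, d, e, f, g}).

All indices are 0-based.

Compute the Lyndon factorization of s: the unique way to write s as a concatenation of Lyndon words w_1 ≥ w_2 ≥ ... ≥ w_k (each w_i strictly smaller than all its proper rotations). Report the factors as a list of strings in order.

emit factor 1: 'g' (i=0, period=1)
emit factor 2: 'g' (i=1, period=1)
emit factor 3: 'e' (i=2, period=1)
emit factor 4: 'aegff' (i=3, period=5)
emit factor 5: 'ae' (i=8, period=2)

["g", "g", "e", "aegff", "ae"]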